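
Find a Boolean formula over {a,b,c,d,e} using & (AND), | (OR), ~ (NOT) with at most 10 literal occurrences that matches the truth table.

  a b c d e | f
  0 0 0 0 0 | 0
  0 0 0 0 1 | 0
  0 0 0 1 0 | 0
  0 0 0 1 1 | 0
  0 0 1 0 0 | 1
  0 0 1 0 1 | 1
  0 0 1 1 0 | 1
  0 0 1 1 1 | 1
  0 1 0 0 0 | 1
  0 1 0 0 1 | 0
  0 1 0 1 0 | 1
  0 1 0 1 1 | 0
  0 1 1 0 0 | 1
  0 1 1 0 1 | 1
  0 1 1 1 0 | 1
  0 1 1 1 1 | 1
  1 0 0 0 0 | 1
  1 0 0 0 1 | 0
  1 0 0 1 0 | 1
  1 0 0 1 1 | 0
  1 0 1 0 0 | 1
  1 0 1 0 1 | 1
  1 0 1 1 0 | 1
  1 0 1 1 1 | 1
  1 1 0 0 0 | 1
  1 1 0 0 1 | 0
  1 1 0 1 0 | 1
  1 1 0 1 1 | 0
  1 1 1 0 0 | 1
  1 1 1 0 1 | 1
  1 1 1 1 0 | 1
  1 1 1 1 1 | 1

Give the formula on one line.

  ~a = 11111111111111110000000000000000
  (~a & b) = 00000000111111110000000000000000
  ((~a & b) | a) = 00000000111111111111111111111111
  ~b = 11111111000000001111111100000000
  (c & ~b) = 00001111000000000000111100000000
  (a | (c & ~b)) = 00001111000000001111111111111111
  (((~a & b) | a) | (a | (c & ~b))) = 00001111111111111111111111111111
  ~e = 10101010101010101010101010101010
  (c | ~e) = 10101111101011111010111110101111
  ((((~a & b) | a) | (a | (c & ~b))) & (c | ~e)) = 00001111101011111010111110101111

((((~a & b) | a) | (a | (c & ~b))) & (c | ~e))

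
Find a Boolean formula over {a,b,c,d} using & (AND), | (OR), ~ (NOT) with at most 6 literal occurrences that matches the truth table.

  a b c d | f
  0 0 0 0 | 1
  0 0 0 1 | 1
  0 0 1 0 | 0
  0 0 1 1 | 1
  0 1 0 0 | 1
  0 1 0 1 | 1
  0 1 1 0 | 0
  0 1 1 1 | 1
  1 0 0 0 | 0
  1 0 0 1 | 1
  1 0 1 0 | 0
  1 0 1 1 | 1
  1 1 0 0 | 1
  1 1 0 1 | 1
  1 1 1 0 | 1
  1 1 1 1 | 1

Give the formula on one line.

(((d | ~c) & (~a | d)) | (a & b))

  ~c = 1100110011001100
  (d | ~c) = 1101110111011101
  ~a = 1111111100000000
  (~a | d) = 1111111101010101
  ((d | ~c) & (~a | d)) = 1101110101010101
  (a & b) = 0000000000001111
  (((d | ~c) & (~a | d)) | (a & b)) = 1101110101011111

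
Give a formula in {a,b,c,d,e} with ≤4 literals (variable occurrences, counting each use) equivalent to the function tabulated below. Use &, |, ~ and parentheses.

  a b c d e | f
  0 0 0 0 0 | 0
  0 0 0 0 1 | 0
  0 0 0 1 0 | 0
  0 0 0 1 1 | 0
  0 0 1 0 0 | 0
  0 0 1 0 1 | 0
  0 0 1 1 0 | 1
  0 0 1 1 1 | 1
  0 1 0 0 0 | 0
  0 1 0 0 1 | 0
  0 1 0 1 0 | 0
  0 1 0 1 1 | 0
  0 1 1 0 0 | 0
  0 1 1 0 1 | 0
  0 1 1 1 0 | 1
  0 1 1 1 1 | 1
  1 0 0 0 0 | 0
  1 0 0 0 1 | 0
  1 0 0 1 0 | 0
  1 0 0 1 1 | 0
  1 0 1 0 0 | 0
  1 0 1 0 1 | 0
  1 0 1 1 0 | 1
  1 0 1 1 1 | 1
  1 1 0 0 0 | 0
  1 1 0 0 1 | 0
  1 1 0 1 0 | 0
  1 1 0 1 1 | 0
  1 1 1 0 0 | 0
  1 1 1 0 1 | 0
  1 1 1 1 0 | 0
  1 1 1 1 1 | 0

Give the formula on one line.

((d & c) & (~a | ~b))

  (d & c) = 00000011000000110000001100000011
  ~a = 11111111111111110000000000000000
  ~b = 11111111000000001111111100000000
  (~a | ~b) = 11111111111111111111111100000000
  ((d & c) & (~a | ~b)) = 00000011000000110000001100000000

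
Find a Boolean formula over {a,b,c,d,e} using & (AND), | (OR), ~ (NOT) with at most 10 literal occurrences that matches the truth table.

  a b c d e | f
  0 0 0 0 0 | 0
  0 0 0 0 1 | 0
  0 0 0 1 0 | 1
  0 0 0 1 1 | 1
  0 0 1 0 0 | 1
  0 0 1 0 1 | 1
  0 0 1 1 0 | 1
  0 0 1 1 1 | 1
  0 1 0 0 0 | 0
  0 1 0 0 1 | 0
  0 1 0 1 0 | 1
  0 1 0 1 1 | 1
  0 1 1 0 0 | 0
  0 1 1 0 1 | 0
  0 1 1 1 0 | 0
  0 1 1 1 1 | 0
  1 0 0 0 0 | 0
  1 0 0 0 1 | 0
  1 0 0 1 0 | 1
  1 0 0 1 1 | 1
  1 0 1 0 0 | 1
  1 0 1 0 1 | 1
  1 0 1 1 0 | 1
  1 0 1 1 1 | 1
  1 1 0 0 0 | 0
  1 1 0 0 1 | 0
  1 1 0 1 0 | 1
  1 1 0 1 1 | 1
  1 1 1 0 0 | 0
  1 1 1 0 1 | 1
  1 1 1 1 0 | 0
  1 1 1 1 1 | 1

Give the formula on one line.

((((c & ~d) | d) & ((e & a) | ~c)) | (~b & c))

  ~d = 11001100110011001100110011001100
  (c & ~d) = 00001100000011000000110000001100
  ((c & ~d) | d) = 00111111001111110011111100111111
  (e & a) = 00000000000000000101010101010101
  ~c = 11110000111100001111000011110000
  ((e & a) | ~c) = 11110000111100001111010111110101
  (((c & ~d) | d) & ((e & a) | ~c)) = 00110000001100000011010100110101
  ~b = 11111111000000001111111100000000
  (~b & c) = 00001111000000000000111100000000
  ((((c & ~d) | d) & ((e & a) | ~c)) | (~b & c)) = 00111111001100000011111100110101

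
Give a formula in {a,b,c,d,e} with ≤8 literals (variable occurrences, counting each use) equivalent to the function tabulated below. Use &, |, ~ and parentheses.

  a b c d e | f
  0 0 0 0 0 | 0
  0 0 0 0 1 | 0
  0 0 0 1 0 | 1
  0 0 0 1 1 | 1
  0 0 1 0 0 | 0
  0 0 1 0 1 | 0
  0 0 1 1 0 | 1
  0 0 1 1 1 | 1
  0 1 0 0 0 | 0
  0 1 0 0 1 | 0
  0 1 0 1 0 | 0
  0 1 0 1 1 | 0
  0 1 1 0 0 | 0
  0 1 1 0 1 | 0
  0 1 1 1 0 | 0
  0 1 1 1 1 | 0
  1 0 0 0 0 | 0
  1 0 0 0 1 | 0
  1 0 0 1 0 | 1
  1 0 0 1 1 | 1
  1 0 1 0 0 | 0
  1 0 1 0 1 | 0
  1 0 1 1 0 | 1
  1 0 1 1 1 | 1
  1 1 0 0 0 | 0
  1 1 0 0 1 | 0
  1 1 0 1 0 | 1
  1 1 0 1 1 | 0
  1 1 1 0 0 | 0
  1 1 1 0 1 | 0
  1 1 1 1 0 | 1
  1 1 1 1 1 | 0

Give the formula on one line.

  ~b = 11111111000000001111111100000000
  ~e = 10101010101010101010101010101010
  (e | a) = 01010101010101011111111111111111
  (~e & (e | a)) = 00000000000000001010101010101010
  (~b | (~e & (e | a))) = 11111111000000001111111110101010
  ((~b | (~e & (e | a))) & d) = 00110011000000000011001100100010

((~b | (~e & (e | a))) & d)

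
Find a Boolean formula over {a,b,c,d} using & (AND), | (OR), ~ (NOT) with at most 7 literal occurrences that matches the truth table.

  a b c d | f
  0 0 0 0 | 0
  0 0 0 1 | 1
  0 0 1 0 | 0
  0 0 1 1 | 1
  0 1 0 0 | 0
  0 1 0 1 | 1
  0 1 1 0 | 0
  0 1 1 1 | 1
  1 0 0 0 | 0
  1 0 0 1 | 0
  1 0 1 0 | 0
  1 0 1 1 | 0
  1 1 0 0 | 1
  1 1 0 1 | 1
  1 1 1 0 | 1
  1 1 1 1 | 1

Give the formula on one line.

  ~a = 1111111100000000
  (~a & d) = 0101010100000000
  (b & a) = 0000000000001111
  ((~a & d) | (b & a)) = 0101010100001111

((~a & d) | (b & a))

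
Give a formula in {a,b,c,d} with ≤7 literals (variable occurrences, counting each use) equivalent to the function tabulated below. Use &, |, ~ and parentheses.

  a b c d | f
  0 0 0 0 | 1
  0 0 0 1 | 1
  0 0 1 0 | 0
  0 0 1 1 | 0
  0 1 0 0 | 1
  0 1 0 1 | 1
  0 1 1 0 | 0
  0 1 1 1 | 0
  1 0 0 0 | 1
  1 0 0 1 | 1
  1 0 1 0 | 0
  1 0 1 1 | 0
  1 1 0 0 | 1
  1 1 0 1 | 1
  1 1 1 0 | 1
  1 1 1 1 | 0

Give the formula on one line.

(~c | (((c & (~c | ~d)) & b) & a))

  ~c = 1100110011001100
  ~d = 1010101010101010
  (~c | ~d) = 1110111011101110
  (c & (~c | ~d)) = 0010001000100010
  ((c & (~c | ~d)) & b) = 0000001000000010
  (((c & (~c | ~d)) & b) & a) = 0000000000000010
  (~c | (((c & (~c | ~d)) & b) & a)) = 1100110011001110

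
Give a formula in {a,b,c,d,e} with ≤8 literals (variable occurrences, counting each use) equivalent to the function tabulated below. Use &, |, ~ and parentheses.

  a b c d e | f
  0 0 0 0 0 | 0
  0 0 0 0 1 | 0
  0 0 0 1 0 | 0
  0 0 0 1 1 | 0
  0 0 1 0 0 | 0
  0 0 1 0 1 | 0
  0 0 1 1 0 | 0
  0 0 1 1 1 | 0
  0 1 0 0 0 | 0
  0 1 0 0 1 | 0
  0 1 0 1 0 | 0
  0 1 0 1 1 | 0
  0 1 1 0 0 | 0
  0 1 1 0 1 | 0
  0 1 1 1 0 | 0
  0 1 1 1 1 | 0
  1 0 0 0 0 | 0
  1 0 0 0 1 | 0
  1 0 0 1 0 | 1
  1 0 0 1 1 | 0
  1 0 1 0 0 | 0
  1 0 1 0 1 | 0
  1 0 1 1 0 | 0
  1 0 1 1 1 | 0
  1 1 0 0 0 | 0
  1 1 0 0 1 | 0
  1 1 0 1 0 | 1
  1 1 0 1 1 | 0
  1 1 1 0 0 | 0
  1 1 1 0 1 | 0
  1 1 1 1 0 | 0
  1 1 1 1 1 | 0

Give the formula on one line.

  ~e = 10101010101010101010101010101010
  (~e | c) = 10101111101011111010111110101111
  (a | c) = 00001111000011111111111111111111
  ((~e | c) & (a | c)) = 00001111000011111010111110101111
  ~c = 11110000111100001111000011110000
  (d & ~c) = 00110000001100000011000000110000
  ((d & ~c) | e) = 01110101011101010111010101110101
  (~e & ((d & ~c) | e)) = 00100000001000000010000000100000
  (((~e | c) & (a | c)) & (~e & ((d & ~c) | e))) = 00000000000000000010000000100000

(((~e | c) & (a | c)) & (~e & ((d & ~c) | e)))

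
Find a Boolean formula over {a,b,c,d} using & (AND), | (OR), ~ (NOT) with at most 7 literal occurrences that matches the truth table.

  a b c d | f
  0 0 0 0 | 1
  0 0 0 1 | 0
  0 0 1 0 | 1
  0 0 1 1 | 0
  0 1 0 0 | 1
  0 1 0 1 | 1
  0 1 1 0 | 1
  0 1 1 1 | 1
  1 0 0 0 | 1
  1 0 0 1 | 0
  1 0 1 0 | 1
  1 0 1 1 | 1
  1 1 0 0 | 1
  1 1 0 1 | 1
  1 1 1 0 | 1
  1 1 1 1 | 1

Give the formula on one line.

  (c & a) = 0000000000110011
  ~d = 1010101010101010
  ((c & a) | ~d) = 1010101010111011
  (((c & a) | ~d) | b) = 1010111110111111

(((c & a) | ~d) | b)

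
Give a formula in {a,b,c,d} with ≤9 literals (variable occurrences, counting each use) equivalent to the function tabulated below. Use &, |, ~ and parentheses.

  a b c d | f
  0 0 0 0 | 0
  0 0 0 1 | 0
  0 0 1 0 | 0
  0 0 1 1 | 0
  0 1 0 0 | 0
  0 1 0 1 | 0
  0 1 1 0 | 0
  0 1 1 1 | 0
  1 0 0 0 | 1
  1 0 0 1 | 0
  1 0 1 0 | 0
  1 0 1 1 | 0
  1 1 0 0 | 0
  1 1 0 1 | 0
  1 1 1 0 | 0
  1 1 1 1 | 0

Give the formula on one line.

  ~c = 1100110011001100
  ~b = 1111000011110000
  (~c & ~b) = 1100000011000000
  (c & a) = 0000000000110011
  ((~c & ~b) | (c & a)) = 1100000011110011
  (((~c & ~b) | (c & a)) & a) = 0000000011110011
  ~d = 1010101010101010
  (d | ~c) = 1101110111011101
  (~d & (d | ~c)) = 1000100010001000
  ((((~c & ~b) | (c & a)) & a) & (~d & (d | ~c))) = 0000000010000000

((((~c & ~b) | (c & a)) & a) & (~d & (d | ~c)))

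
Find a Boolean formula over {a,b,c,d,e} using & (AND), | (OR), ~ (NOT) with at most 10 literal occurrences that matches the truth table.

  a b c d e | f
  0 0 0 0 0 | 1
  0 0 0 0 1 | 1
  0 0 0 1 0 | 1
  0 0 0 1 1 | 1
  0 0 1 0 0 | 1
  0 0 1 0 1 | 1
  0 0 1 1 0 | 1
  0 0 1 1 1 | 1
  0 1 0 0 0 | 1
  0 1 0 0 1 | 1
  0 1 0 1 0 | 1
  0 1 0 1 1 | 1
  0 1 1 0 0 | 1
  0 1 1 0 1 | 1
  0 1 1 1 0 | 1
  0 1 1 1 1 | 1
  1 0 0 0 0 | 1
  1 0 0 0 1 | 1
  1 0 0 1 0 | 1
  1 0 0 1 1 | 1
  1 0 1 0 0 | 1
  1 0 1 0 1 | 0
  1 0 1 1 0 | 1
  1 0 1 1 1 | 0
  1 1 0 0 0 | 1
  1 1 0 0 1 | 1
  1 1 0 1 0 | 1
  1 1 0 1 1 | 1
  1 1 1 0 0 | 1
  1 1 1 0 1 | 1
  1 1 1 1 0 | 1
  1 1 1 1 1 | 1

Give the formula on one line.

  ~a = 11111111111111110000000000000000
  ~c = 11110000111100001111000011110000
  (b | ~c) = 11110000111111111111000011111111
  (~a | (b | ~c)) = 11111111111111111111000011111111
  ((~a | (b | ~c)) & e) = 01010101010101010101000001010101
  ~e = 10101010101010101010101010101010
  (a & ~e) = 00000000000000001010101010101010
  (((~a | (b | ~c)) & e) | (a & ~e)) = 01010101010101011111101011111111
  (~a | (((~a | (b | ~c)) & e) | (a & ~e))) = 11111111111111111111101011111111

(~a | (((~a | (b | ~c)) & e) | (a & ~e)))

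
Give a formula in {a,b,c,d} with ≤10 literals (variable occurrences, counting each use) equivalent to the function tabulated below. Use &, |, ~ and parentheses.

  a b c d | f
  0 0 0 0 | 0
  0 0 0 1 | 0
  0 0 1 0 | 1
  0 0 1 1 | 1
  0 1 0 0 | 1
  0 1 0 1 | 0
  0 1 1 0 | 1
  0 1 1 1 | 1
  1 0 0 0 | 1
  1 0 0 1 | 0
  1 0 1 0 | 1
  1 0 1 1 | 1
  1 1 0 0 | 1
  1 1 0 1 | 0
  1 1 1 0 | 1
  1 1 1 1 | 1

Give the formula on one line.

  ~d = 1010101010101010
  (~d | b) = 1010111110101111
  (a & (~d | b)) = 0000000010101111
  (c | (a & (~d | b))) = 0011001110111111
  (b & ~d) = 0000101000001010
  ~a = 1111111100000000
  ((b & ~d) & ~a) = 0000101000000000
  ((c | (a & (~d | b))) | ((b & ~d) & ~a)) = 0011101110111111
  (~d & ((c | (a & (~d | b))) | ((b & ~d) & ~a))) = 0010101010101010
  ((~d & ((c | (a & (~d | b))) | ((b & ~d) & ~a))) | c) = 0011101110111011

((~d & ((c | (a & (~d | b))) | ((b & ~d) & ~a))) | c)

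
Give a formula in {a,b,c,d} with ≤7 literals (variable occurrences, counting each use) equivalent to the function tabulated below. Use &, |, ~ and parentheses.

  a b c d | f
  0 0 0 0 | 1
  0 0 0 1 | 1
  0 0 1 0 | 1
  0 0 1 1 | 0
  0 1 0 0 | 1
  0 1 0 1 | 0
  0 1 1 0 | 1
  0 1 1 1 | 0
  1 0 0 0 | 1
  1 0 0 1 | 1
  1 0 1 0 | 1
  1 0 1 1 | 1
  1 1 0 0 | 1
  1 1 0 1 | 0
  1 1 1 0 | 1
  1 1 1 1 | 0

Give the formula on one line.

  ~c = 1100110011001100
  ~d = 1010101010101010
  (~d | a) = 1010101011111111
  (~c | (~d | a)) = 1110111011111111
  (b & ~d) = 0000101000001010
  ~b = 1111000011110000
  ((b & ~d) | ~b) = 1111101011111010
  ((~c | (~d | a)) & ((b & ~d) | ~b)) = 1110101011111010

((~c | (~d | a)) & ((b & ~d) | ~b))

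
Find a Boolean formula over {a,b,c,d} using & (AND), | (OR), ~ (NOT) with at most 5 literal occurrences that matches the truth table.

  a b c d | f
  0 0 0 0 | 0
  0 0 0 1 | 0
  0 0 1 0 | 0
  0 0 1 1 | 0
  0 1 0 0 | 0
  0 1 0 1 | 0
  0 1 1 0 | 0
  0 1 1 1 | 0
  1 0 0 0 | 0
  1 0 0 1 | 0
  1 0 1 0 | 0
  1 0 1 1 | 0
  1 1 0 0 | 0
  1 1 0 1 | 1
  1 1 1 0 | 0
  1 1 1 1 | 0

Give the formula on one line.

(((~c & d) & a) & b)

  ~c = 1100110011001100
  (~c & d) = 0100010001000100
  ((~c & d) & a) = 0000000001000100
  (((~c & d) & a) & b) = 0000000000000100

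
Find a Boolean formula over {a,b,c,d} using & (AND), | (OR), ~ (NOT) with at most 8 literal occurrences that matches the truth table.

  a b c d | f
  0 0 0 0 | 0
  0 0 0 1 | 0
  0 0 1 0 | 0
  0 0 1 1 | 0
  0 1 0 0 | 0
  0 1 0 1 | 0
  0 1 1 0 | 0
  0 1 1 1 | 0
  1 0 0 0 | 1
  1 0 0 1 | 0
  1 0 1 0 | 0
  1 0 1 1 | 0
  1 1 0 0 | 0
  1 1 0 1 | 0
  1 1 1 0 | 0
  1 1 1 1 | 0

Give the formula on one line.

(((a & ~b) & ~c) & (a & ~d))

  ~b = 1111000011110000
  (a & ~b) = 0000000011110000
  ~c = 1100110011001100
  ((a & ~b) & ~c) = 0000000011000000
  ~d = 1010101010101010
  (a & ~d) = 0000000010101010
  (((a & ~b) & ~c) & (a & ~d)) = 0000000010000000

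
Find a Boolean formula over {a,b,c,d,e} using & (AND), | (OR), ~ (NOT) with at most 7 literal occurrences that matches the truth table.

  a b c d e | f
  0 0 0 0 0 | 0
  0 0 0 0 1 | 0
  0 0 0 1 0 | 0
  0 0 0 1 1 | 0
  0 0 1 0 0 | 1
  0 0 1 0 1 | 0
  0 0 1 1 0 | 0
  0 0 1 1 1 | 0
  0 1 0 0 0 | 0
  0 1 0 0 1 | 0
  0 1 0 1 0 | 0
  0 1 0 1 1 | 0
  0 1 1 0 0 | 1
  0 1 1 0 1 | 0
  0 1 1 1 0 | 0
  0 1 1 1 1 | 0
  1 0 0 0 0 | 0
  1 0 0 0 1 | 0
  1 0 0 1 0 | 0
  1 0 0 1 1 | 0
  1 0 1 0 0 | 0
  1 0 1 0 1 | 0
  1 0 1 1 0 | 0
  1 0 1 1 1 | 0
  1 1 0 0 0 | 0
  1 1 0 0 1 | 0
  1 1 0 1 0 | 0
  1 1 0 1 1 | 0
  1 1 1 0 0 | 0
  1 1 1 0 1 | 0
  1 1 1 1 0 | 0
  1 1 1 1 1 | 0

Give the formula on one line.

(c & (~a & (~e & ~d)))

  ~a = 11111111111111110000000000000000
  ~e = 10101010101010101010101010101010
  ~d = 11001100110011001100110011001100
  (~e & ~d) = 10001000100010001000100010001000
  (~a & (~e & ~d)) = 10001000100010000000000000000000
  (c & (~a & (~e & ~d))) = 00001000000010000000000000000000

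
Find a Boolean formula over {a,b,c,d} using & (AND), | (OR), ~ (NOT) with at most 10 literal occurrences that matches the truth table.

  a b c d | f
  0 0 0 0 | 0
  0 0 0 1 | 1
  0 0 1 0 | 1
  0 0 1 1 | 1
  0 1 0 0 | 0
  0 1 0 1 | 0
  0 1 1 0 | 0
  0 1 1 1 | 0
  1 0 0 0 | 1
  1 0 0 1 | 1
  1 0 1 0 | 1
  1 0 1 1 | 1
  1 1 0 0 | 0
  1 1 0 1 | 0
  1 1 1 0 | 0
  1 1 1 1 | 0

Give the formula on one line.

  ~c = 1100110011001100
  (~c & a) = 0000000011001100
  ~d = 1010101010101010
  (~d | b) = 1010111110101111
  ((~d | b) & c) = 0010001100100011
  (d | b) = 0101111101011111
  (((~d | b) & c) | (d | b)) = 0111111101111111
  ((~c & a) | (((~d | b) & c) | (d | b))) = 0111111111111111
  ~b = 1111000011110000
  (((~c & a) | (((~d | b) & c) | (d | b))) & ~b) = 0111000011110000

(((~c & a) | (((~d | b) & c) | (d | b))) & ~b)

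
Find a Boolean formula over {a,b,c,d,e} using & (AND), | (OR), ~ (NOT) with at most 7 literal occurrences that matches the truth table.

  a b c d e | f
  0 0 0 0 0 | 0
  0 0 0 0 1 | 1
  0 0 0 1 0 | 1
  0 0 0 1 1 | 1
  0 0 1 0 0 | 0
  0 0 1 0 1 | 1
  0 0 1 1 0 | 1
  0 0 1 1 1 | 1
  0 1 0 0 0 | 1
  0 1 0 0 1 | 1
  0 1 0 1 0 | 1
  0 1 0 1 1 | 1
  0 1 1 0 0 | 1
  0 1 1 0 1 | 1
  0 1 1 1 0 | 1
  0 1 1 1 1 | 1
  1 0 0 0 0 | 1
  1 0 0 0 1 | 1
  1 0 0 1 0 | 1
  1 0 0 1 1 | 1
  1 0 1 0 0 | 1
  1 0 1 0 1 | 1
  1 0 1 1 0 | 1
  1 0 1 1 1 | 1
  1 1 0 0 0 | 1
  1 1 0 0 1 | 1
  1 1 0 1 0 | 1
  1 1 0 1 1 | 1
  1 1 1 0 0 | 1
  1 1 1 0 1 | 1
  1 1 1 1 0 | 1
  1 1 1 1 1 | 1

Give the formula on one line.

(e | (b | ((~d & a) | d)))

  ~d = 11001100110011001100110011001100
  (~d & a) = 00000000000000001100110011001100
  ((~d & a) | d) = 00110011001100111111111111111111
  (b | ((~d & a) | d)) = 00110011111111111111111111111111
  (e | (b | ((~d & a) | d))) = 01110111111111111111111111111111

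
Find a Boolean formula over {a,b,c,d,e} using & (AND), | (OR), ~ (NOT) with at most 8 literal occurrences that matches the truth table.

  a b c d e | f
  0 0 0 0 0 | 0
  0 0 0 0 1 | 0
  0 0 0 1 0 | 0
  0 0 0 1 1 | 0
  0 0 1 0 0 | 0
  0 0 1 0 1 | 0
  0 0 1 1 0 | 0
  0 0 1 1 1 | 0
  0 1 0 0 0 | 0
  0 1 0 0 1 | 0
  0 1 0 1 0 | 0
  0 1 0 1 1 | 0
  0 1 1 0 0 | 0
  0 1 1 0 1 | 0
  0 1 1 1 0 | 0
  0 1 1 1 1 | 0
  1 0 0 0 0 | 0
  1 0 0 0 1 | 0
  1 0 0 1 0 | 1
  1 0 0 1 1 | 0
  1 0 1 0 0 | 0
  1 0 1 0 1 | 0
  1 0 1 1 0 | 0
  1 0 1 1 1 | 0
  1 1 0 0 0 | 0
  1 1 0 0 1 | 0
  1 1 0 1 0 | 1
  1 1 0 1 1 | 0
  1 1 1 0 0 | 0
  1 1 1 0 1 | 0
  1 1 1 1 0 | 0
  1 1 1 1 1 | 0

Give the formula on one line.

(((d & a) & ~e) & (d & ~c))

  (d & a) = 00000000000000000011001100110011
  ~e = 10101010101010101010101010101010
  ((d & a) & ~e) = 00000000000000000010001000100010
  ~c = 11110000111100001111000011110000
  (d & ~c) = 00110000001100000011000000110000
  (((d & a) & ~e) & (d & ~c)) = 00000000000000000010000000100000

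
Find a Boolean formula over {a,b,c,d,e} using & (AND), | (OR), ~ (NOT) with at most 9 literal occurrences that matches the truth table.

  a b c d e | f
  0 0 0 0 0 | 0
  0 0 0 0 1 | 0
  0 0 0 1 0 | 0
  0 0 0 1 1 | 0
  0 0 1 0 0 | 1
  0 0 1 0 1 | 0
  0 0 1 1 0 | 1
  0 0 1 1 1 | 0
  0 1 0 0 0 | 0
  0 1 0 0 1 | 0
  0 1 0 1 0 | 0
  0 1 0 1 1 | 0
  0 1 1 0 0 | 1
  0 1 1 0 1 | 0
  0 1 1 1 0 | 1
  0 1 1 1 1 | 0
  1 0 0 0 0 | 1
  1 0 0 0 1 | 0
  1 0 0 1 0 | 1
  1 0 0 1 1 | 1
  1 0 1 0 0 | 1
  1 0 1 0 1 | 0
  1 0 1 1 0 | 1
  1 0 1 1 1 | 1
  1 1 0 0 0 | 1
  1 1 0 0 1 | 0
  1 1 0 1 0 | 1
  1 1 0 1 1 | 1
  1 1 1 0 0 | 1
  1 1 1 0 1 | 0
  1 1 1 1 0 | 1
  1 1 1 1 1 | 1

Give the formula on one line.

  (d & a) = 00000000000000000011001100110011
  ~e = 10101010101010101010101010101010
  (a | e) = 01010101010101011111111111111111
  ((a | e) | c) = 01011111010111111111111111111111
  (~e & ((a | e) | c)) = 00001010000010101010101010101010
  ((d & a) | (~e & ((a | e) | c))) = 00001010000010101011101110111011

((d & a) | (~e & ((a | e) | c)))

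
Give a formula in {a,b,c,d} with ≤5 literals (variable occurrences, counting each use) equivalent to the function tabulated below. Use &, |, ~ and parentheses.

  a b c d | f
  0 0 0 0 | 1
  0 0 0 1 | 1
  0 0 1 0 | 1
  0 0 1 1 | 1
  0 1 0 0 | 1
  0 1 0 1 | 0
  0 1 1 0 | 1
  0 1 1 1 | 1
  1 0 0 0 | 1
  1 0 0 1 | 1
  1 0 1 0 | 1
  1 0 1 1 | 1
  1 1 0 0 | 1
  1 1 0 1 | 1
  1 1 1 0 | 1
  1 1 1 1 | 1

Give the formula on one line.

((a & ~c) | ((~b | ~d) | c))

  ~c = 1100110011001100
  (a & ~c) = 0000000011001100
  ~b = 1111000011110000
  ~d = 1010101010101010
  (~b | ~d) = 1111101011111010
  ((~b | ~d) | c) = 1111101111111011
  ((a & ~c) | ((~b | ~d) | c)) = 1111101111111111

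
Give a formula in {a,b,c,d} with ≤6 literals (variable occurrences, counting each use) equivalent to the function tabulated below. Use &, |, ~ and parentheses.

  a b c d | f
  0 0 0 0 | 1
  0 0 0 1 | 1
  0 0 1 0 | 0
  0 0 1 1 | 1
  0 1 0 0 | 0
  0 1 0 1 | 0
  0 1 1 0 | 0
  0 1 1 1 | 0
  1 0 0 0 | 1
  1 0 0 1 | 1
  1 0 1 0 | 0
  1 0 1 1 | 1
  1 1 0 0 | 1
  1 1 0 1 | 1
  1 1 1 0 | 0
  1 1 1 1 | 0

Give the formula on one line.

  ~c = 1100110011001100
  (~c | d) = 1101110111011101
  ~b = 1111000011110000
  ((~c | d) & ~b) = 1101000011010000
  (a & ~c) = 0000000011001100
  (((~c | d) & ~b) | (a & ~c)) = 1101000011011100

(((~c | d) & ~b) | (a & ~c))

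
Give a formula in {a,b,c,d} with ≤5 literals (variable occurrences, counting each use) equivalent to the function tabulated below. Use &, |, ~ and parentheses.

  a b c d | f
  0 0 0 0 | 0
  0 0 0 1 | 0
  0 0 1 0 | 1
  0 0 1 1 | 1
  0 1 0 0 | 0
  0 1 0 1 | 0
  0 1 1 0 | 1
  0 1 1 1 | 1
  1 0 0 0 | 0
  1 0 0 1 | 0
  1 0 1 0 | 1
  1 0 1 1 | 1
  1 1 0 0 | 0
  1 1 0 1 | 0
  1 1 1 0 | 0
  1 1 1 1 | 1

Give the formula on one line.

(c & (d | (~a | ~b)))

  ~a = 1111111100000000
  ~b = 1111000011110000
  (~a | ~b) = 1111111111110000
  (d | (~a | ~b)) = 1111111111110101
  (c & (d | (~a | ~b))) = 0011001100110001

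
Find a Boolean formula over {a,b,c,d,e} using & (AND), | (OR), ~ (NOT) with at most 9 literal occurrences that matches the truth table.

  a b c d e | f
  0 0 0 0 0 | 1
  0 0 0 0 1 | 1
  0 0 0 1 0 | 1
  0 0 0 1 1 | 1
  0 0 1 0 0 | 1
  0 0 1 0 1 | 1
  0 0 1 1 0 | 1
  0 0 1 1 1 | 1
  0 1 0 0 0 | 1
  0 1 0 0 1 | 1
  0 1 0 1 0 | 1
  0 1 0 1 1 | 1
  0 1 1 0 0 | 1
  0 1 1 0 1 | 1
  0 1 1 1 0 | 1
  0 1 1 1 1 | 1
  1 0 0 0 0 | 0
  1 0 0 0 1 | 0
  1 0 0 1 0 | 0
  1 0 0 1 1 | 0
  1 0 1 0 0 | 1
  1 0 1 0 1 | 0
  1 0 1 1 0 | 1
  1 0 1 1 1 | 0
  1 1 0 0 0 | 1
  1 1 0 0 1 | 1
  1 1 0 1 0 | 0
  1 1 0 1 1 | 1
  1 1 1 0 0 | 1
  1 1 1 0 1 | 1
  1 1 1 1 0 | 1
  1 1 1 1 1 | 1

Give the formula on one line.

  ~e = 10101010101010101010101010101010
  (~e & c) = 00001010000010100000101000001010
  (c | e) = 01011111010111110101111101011111
  ~a = 11111111111111110000000000000000
  ((c | e) | ~a) = 11111111111111110101111101011111
  ~d = 11001100110011001100110011001100
  (((c | e) | ~a) | ~d) = 11111111111111111101111111011111
  (b | ~a) = 11111111111111110000000011111111
  ((((c | e) | ~a) | ~d) & (b | ~a)) = 11111111111111110000000011011111
  ((~e & c) | ((((c | e) | ~a) | ~d) & (b | ~a))) = 11111111111111110000101011011111

((~e & c) | ((((c | e) | ~a) | ~d) & (b | ~a)))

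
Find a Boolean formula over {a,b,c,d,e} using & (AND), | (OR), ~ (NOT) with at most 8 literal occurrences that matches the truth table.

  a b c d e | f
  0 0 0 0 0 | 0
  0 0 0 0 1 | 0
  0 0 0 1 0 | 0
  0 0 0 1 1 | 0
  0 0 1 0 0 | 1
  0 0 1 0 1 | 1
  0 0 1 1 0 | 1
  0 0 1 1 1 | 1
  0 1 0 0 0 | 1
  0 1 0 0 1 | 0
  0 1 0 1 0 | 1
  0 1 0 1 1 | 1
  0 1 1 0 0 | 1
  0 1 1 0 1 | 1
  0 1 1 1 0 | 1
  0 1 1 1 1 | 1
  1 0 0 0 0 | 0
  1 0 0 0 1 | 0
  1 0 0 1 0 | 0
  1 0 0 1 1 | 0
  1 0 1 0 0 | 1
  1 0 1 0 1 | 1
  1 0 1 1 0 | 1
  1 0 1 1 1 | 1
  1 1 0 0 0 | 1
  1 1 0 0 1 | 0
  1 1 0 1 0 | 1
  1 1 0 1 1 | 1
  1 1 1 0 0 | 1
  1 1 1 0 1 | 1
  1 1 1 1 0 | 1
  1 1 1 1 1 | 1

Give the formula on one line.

  ~e = 10101010101010101010101010101010
  (e | d) = 01110111011101110111011101110111
  (~e | d) = 10111011101110111011101110111011
  ((e | d) & (~e | d)) = 00110011001100110011001100110011
  (~e | ((e | d) & (~e | d))) = 10111011101110111011101110111011
  ((~e | ((e | d) & (~e | d))) | c) = 10111111101111111011111110111111
  (b | c) = 00001111111111110000111111111111
  (((~e | ((e | d) & (~e | d))) | c) & (b | c)) = 00001111101111110000111110111111

(((~e | ((e | d) & (~e | d))) | c) & (b | c))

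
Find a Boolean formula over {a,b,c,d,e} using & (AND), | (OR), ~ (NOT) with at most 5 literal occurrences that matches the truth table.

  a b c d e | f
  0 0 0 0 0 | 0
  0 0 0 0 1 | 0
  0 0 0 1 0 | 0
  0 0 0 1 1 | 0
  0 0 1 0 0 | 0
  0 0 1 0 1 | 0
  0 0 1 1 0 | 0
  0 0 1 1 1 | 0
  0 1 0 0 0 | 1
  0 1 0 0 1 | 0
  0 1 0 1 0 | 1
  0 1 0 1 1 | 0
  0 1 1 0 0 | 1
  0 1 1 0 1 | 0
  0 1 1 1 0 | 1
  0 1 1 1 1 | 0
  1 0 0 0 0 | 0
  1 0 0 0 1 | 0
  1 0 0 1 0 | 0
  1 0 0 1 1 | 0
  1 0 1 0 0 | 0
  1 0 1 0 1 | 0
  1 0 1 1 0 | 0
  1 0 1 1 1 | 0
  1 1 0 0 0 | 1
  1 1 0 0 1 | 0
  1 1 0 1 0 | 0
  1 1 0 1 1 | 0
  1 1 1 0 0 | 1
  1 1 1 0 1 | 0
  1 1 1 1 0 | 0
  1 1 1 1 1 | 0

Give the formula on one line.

  ~a = 11111111111111110000000000000000
  ~d = 11001100110011001100110011001100
  (~a | ~d) = 11111111111111111100110011001100
  ~e = 10101010101010101010101010101010
  ~b = 11111111000000001111111100000000
  (~e | ~b) = 11111111101010101111111110101010
  (b & (~e | ~b)) = 00000000101010100000000010101010
  ((~a | ~d) & (b & (~e | ~b))) = 00000000101010100000000010001000

((~a | ~d) & (b & (~e | ~b)))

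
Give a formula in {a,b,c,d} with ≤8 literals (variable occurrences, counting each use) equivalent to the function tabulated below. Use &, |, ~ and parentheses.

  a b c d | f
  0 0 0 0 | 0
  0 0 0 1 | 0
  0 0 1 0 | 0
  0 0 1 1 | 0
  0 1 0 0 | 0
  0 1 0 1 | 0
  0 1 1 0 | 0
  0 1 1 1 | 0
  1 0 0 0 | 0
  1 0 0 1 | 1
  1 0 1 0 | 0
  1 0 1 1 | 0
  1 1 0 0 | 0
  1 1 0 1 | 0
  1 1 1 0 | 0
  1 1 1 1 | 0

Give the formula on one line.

  ~b = 1111000011110000
  (~b & a) = 0000000011110000
  ~c = 1100110011001100
  (~c | b) = 1100111111001111
  ((~b & a) & (~c | b)) = 0000000011000000
  (d & ((~b & a) & (~c | b))) = 0000000001000000

(d & ((~b & a) & (~c | b)))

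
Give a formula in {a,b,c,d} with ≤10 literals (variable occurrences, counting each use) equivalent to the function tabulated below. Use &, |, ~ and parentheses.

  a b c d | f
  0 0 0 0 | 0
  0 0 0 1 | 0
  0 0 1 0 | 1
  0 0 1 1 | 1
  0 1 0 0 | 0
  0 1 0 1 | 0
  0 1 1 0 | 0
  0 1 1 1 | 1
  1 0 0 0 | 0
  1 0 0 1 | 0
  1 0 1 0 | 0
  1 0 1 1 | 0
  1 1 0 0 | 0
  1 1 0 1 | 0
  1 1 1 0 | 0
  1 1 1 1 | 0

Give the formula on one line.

  ~a = 1111111100000000
  (~a & c) = 0011001100000000
  (b & a) = 0000000000001111
  (c | b) = 0011111100111111
  ~b = 1111000011110000
  ((c | b) & ~b) = 0011000000110000
  ((b & a) | ((c | b) & ~b)) = 0011000000111111
  (((b & a) | ((c | b) & ~b)) | d) = 0111010101111111
  ((~a & c) & (((b & a) | ((c | b) & ~b)) | d)) = 0011000100000000

((~a & c) & (((b & a) | ((c | b) & ~b)) | d))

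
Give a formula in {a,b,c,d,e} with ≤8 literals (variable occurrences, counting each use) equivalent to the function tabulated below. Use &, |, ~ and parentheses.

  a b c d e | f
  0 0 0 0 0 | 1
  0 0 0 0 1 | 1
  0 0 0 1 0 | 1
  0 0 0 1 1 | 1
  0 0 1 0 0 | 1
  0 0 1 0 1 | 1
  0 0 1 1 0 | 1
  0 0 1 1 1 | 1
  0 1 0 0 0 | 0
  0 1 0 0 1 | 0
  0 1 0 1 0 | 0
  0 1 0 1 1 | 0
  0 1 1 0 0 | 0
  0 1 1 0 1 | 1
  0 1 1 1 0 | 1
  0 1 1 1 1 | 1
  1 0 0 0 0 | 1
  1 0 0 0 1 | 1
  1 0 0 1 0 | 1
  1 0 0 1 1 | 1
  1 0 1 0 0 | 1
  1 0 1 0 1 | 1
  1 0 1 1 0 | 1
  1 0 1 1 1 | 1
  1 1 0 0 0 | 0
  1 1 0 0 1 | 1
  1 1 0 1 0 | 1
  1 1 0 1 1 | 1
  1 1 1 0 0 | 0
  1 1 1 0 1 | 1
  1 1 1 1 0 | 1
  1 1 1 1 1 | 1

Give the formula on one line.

  (b & d) = 00000000001100110000000000110011
  ((b & d) | e) = 01010101011101110101010101110111
  ~b = 11111111000000001111111100000000
  (((b & d) | e) | ~b) = 11111111011101111111111101110111
  (a | ~b) = 11111111000000001111111111111111
  ~a = 11111111111111110000000000000000
  (~a & c) = 00001111000011110000000000000000
  ((a | ~b) | (~a & c)) = 11111111000011111111111111111111
  ((((b & d) | e) | ~b) & ((a | ~b) | (~a & c))) = 11111111000001111111111101110111

((((b & d) | e) | ~b) & ((a | ~b) | (~a & c)))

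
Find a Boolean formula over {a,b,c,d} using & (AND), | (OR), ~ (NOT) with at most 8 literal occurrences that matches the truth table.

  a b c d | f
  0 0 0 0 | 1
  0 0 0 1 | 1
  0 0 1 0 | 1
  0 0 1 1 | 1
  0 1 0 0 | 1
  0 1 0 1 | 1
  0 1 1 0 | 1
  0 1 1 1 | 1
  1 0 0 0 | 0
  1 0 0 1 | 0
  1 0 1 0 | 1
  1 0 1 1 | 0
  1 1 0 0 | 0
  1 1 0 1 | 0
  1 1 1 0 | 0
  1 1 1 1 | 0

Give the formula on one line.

(~a | ((a & (~b & c)) & (a & ~d)))

  ~a = 1111111100000000
  ~b = 1111000011110000
  (~b & c) = 0011000000110000
  (a & (~b & c)) = 0000000000110000
  ~d = 1010101010101010
  (a & ~d) = 0000000010101010
  ((a & (~b & c)) & (a & ~d)) = 0000000000100000
  (~a | ((a & (~b & c)) & (a & ~d))) = 1111111100100000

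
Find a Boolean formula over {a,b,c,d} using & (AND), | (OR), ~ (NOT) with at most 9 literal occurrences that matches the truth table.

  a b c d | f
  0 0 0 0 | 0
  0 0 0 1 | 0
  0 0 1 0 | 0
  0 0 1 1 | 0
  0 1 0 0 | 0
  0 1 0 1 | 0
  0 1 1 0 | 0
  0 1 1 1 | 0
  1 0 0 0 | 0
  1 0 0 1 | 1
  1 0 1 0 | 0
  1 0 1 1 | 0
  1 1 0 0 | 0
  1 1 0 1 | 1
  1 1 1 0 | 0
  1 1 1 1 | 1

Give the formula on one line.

  (c | d) = 0111011101110111
  ((c | d) & a) = 0000000001110111
  ~c = 1100110011001100
  (b & d) = 0000010100000101
  ((b & d) & a) = 0000000000000101
  (~c | ((b & d) & a)) = 1100110011001101
  (((c | d) & a) & (~c | ((b & d) & a))) = 0000000001000101

(((c | d) & a) & (~c | ((b & d) & a)))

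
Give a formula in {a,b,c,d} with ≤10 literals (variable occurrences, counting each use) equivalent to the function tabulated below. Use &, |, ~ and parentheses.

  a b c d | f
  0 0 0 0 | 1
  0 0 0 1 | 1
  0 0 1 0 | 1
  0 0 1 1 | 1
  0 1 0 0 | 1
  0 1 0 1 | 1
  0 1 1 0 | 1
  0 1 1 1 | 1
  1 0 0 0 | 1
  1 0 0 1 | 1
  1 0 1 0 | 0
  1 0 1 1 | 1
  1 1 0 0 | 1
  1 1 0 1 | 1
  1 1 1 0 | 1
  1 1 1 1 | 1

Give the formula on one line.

((b | ((~c | ~a) & ~b)) | (d & ((~a | b) | c)))

  ~c = 1100110011001100
  ~a = 1111111100000000
  (~c | ~a) = 1111111111001100
  ~b = 1111000011110000
  ((~c | ~a) & ~b) = 1111000011000000
  (b | ((~c | ~a) & ~b)) = 1111111111001111
  (~a | b) = 1111111100001111
  ((~a | b) | c) = 1111111100111111
  (d & ((~a | b) | c)) = 0101010100010101
  ((b | ((~c | ~a) & ~b)) | (d & ((~a | b) | c))) = 1111111111011111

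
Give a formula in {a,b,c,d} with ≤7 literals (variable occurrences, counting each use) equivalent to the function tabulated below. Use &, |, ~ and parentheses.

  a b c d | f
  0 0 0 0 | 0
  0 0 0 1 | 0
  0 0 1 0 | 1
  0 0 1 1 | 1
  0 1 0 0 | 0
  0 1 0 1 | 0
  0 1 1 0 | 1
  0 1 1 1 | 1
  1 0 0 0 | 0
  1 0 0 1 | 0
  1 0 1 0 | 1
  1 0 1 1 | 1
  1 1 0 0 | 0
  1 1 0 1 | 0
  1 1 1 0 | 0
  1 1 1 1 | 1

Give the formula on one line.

(c & ((~a | ~b) | d))

  ~a = 1111111100000000
  ~b = 1111000011110000
  (~a | ~b) = 1111111111110000
  ((~a | ~b) | d) = 1111111111110101
  (c & ((~a | ~b) | d)) = 0011001100110001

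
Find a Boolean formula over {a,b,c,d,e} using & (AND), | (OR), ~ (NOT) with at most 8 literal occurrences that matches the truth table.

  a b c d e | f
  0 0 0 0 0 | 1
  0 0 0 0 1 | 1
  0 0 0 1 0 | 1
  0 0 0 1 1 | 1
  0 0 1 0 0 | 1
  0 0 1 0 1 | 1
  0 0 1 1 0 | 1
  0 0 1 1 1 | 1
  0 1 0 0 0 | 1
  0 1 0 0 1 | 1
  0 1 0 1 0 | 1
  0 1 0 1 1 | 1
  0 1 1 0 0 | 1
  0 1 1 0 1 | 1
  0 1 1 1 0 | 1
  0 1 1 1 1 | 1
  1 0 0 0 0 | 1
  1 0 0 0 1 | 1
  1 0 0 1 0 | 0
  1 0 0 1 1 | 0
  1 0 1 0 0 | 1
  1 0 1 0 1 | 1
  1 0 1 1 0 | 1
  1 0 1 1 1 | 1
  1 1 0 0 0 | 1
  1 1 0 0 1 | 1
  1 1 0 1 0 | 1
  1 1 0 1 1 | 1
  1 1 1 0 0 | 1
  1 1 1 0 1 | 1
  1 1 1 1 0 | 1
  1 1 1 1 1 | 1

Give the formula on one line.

(((~d | c) | (c | ~a)) | b)

  ~d = 11001100110011001100110011001100
  (~d | c) = 11001111110011111100111111001111
  ~a = 11111111111111110000000000000000
  (c | ~a) = 11111111111111110000111100001111
  ((~d | c) | (c | ~a)) = 11111111111111111100111111001111
  (((~d | c) | (c | ~a)) | b) = 11111111111111111100111111111111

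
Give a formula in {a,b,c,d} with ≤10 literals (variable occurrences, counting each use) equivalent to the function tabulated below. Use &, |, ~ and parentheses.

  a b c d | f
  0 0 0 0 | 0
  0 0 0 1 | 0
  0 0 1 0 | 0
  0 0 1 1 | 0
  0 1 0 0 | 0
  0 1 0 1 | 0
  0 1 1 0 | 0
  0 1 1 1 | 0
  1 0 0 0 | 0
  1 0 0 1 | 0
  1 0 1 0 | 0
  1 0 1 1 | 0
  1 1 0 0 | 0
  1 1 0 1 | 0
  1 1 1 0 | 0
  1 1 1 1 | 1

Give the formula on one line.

  ~d = 1010101010101010
  ~c = 1100110011001100
  (~d & ~c) = 1000100010001000
  (d & b) = 0000010100000101
  ((~d & ~c) | (d & b)) = 1000110110001101
  (((~d & ~c) | (d & b)) & a) = 0000000010001101
  (~c | b) = 1100111111001111
  (~d | (~c | b)) = 1110111111101111
  (c & (~d | (~c | b))) = 0010001100100011
  ((((~d & ~c) | (d & b)) & a) & (c & (~d | (~c | b)))) = 0000000000000001

((((~d & ~c) | (d & b)) & a) & (c & (~d | (~c | b))))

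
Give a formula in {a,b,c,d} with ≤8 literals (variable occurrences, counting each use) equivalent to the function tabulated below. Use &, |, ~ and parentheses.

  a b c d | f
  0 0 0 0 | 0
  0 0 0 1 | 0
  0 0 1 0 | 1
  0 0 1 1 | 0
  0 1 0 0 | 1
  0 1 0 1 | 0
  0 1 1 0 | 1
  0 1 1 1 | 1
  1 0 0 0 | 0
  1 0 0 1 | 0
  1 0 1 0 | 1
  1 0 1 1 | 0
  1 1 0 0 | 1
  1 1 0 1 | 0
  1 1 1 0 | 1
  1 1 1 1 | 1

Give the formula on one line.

((c & (~d | b)) | ((~d & c) | (b & ~d)))

  ~d = 1010101010101010
  (~d | b) = 1010111110101111
  (c & (~d | b)) = 0010001100100011
  (~d & c) = 0010001000100010
  (b & ~d) = 0000101000001010
  ((~d & c) | (b & ~d)) = 0010101000101010
  ((c & (~d | b)) | ((~d & c) | (b & ~d))) = 0010101100101011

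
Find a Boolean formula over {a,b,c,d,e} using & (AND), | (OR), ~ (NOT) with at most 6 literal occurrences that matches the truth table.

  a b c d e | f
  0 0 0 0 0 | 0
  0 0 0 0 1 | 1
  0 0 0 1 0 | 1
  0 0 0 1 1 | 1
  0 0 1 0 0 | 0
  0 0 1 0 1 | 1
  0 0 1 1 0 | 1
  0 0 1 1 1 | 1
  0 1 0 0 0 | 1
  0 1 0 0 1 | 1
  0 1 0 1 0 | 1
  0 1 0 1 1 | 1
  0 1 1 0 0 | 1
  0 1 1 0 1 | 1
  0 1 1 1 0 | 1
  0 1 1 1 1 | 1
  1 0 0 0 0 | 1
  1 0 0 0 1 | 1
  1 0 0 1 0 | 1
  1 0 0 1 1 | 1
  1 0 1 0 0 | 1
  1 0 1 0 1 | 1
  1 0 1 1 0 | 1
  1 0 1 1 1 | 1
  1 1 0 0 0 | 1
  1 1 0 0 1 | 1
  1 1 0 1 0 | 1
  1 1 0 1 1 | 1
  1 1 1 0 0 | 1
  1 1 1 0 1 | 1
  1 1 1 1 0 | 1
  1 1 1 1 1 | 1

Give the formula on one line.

(((d & b) | a) | (e | (b | d)))

  (d & b) = 00000000001100110000000000110011
  ((d & b) | a) = 00000000001100111111111111111111
  (b | d) = 00110011111111110011001111111111
  (e | (b | d)) = 01110111111111110111011111111111
  (((d & b) | a) | (e | (b | d))) = 01110111111111111111111111111111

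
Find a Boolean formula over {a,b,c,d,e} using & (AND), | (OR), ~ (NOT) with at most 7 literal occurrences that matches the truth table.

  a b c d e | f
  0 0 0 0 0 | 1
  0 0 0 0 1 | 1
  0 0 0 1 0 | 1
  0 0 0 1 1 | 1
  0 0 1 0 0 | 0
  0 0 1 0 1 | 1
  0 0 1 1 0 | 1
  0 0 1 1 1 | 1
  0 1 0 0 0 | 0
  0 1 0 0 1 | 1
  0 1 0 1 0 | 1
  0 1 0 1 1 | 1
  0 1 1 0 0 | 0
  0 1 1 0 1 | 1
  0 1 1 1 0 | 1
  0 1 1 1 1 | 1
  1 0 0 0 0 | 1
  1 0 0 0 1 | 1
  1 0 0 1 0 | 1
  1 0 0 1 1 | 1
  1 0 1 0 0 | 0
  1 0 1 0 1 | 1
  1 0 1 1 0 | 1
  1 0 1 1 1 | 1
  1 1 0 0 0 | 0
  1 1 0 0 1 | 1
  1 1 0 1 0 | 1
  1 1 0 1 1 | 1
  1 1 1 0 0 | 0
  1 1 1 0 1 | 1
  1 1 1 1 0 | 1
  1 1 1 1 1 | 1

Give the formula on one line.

  (e | d) = 01110111011101110111011101110111
  ~c = 11110000111100001111000011110000
  ~b = 11111111000000001111111100000000
  (~c & ~b) = 11110000000000001111000000000000
  (c & d) = 00000011000000110000001100000011
  ((~c & ~b) | (c & d)) = 11110011000000111111001100000011
  ((e | d) | ((~c & ~b) | (c & d))) = 11110111011101111111011101110111

((e | d) | ((~c & ~b) | (c & d)))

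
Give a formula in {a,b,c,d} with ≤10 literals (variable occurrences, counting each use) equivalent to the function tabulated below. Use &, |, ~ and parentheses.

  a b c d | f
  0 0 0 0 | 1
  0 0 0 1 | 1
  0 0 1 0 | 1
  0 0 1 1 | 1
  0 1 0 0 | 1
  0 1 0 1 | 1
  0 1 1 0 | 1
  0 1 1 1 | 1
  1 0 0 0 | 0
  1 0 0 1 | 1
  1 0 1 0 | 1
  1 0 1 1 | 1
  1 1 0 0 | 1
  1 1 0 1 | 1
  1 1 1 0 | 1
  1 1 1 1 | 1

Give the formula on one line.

(b | (c | (~a | ((b | d) & ((b & ~a) | (d | ~b))))))

  ~a = 1111111100000000
  (b | d) = 0101111101011111
  (b & ~a) = 0000111100000000
  ~b = 1111000011110000
  (d | ~b) = 1111010111110101
  ((b & ~a) | (d | ~b)) = 1111111111110101
  ((b | d) & ((b & ~a) | (d | ~b))) = 0101111101010101
  (~a | ((b | d) & ((b & ~a) | (d | ~b)))) = 1111111101010101
  (c | (~a | ((b | d) & ((b & ~a) | (d | ~b))))) = 1111111101110111
  (b | (c | (~a | ((b | d) & ((b & ~a) | (d | ~b)))))) = 1111111101111111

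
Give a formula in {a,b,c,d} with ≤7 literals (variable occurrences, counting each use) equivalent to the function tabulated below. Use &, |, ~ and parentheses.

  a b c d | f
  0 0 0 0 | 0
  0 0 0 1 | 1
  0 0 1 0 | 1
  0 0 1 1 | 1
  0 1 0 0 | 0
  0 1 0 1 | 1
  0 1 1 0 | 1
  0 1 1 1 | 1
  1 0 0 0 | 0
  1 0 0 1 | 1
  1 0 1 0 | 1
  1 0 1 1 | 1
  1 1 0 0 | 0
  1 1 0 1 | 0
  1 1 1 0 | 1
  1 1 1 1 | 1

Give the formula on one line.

(c | (d & (c | (~b | ~a))))

  ~b = 1111000011110000
  ~a = 1111111100000000
  (~b | ~a) = 1111111111110000
  (c | (~b | ~a)) = 1111111111110011
  (d & (c | (~b | ~a))) = 0101010101010001
  (c | (d & (c | (~b | ~a)))) = 0111011101110011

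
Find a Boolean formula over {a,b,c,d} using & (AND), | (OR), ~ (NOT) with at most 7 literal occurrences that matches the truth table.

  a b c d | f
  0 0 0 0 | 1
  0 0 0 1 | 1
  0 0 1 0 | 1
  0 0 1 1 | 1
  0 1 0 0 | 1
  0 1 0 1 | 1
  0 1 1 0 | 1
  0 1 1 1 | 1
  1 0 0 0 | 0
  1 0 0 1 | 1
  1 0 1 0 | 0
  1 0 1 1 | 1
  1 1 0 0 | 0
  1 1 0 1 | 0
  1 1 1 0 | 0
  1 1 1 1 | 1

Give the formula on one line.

  ~a = 1111111100000000
  (d | ~a) = 1111111101010101
  ~c = 1100110011001100
  (~a | c) = 1111111100110011
  (~c & (~a | c)) = 1100110000000000
  (c | (~c & (~a | c))) = 1111111100110011
  ~b = 1111000011110000
  ((c | (~c & (~a | c))) | ~b) = 1111111111110011
  ((d | ~a) & ((c | (~c & (~a | c))) | ~b)) = 1111111101010001

((d | ~a) & ((c | (~c & (~a | c))) | ~b))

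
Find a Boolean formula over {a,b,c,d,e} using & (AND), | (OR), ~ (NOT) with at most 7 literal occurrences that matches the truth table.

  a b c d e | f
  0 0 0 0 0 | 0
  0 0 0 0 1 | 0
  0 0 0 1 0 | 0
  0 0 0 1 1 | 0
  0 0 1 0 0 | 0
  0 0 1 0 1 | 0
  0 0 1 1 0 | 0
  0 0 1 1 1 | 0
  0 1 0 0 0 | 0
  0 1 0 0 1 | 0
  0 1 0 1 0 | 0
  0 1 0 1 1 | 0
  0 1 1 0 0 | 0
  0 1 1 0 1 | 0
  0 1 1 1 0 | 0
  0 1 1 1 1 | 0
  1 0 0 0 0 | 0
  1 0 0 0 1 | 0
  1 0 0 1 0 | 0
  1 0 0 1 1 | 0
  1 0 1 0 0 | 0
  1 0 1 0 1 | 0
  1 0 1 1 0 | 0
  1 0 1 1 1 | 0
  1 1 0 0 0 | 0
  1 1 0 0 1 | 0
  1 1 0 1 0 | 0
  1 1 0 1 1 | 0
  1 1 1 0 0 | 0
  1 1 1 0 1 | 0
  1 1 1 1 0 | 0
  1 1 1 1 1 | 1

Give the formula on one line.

  ~c = 11110000111100001111000011110000
  (e | ~c) = 11110101111101011111010111110101
  (d & (e | ~c)) = 00110001001100010011000100110001
  (b & c) = 00000000000011110000000000001111
  ((d & (e | ~c)) & (b & c)) = 00000000000000010000000000000001
  (((d & (e | ~c)) & (b & c)) & a) = 00000000000000000000000000000001

(((d & (e | ~c)) & (b & c)) & a)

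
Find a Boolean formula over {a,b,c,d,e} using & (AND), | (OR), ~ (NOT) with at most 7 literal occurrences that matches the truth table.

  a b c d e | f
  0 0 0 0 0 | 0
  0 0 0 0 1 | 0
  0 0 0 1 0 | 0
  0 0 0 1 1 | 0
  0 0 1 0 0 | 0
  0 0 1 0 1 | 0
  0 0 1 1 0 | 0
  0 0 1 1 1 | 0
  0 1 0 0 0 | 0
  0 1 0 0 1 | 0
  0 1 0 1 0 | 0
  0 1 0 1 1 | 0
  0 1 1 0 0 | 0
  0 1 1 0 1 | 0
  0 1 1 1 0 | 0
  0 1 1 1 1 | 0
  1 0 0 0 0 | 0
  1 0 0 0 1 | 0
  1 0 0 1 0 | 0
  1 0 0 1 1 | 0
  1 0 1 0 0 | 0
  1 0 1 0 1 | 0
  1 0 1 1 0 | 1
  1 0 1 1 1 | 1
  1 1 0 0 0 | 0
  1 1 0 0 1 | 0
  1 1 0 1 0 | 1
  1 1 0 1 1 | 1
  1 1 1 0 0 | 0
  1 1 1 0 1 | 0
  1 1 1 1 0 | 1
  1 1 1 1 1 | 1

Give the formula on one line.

  (a & d) = 00000000000000000011001100110011
  (b | c) = 00001111111111110000111111111111
  ~d = 11001100110011001100110011001100
  ((b | c) | ~d) = 11001111111111111100111111111111
  ((a & d) & ((b | c) | ~d)) = 00000000000000000000001100110011

((a & d) & ((b | c) | ~d))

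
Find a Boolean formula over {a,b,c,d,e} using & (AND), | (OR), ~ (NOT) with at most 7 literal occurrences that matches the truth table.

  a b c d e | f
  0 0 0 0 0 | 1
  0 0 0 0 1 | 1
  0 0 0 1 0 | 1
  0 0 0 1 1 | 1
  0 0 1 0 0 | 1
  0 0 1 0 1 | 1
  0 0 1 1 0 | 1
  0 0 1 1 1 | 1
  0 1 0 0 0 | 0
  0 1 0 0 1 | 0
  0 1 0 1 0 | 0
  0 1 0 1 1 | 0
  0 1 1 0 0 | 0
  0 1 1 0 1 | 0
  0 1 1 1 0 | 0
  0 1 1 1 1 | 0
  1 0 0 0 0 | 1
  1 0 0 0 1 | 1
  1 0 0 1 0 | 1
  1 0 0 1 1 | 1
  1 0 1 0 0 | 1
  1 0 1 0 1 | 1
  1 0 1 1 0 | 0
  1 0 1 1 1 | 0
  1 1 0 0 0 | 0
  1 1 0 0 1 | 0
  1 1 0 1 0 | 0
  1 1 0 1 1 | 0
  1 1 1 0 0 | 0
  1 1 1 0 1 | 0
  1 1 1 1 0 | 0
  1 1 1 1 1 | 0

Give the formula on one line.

  ~b = 11111111000000001111111100000000
  ~d = 11001100110011001100110011001100
  ~c = 11110000111100001111000011110000
  (~d | ~c) = 11111100111111001111110011111100
  ~a = 11111111111111110000000000000000
  ((~d | ~c) | ~a) = 11111111111111111111110011111100
  (~b & ((~d | ~c) | ~a)) = 11111111000000001111110000000000

(~b & ((~d | ~c) | ~a))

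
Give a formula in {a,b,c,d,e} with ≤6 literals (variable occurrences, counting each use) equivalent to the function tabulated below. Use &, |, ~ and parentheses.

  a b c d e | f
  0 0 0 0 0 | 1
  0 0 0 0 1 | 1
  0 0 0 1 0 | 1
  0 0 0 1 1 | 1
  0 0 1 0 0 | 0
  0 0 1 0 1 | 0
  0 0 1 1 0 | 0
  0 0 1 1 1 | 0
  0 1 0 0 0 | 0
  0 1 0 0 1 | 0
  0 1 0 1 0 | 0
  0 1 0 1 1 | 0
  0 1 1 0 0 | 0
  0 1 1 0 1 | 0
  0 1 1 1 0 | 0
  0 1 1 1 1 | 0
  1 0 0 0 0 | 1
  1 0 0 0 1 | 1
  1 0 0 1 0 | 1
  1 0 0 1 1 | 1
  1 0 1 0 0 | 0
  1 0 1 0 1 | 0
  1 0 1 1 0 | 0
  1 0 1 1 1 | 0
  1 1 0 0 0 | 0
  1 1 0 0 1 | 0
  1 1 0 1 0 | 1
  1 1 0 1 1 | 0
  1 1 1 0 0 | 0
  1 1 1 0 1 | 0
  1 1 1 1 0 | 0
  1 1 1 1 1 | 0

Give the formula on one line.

  ~c = 11110000111100001111000011110000
  (a | c) = 00001111000011111111111111111111
  ~e = 10101010101010101010101010101010
  ((a | c) & ~e) = 00001010000010101010101010101010
  (((a | c) & ~e) & d) = 00000010000000100010001000100010
  ~b = 11111111000000001111111100000000
  ((((a | c) & ~e) & d) | ~b) = 11111111000000101111111100100010
  (~c & ((((a | c) & ~e) & d) | ~b)) = 11110000000000001111000000100000

(~c & ((((a | c) & ~e) & d) | ~b))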